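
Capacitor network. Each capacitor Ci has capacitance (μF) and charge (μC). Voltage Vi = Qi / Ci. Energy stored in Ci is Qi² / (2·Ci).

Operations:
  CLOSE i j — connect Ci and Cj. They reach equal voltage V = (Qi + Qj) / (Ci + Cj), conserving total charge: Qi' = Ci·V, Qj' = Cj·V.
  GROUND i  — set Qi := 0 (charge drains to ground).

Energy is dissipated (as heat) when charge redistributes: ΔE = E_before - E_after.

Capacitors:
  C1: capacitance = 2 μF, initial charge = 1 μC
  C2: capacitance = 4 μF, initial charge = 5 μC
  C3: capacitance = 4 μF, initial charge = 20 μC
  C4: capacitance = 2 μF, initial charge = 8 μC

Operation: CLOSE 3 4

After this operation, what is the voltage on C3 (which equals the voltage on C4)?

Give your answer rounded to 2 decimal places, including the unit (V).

Initial: C1(2μF, Q=1μC, V=0.50V), C2(4μF, Q=5μC, V=1.25V), C3(4μF, Q=20μC, V=5.00V), C4(2μF, Q=8μC, V=4.00V)
Op 1: CLOSE 3-4: Q_total=28.00, C_total=6.00, V=4.67; Q3=18.67, Q4=9.33; dissipated=0.667

Answer: 4.67 V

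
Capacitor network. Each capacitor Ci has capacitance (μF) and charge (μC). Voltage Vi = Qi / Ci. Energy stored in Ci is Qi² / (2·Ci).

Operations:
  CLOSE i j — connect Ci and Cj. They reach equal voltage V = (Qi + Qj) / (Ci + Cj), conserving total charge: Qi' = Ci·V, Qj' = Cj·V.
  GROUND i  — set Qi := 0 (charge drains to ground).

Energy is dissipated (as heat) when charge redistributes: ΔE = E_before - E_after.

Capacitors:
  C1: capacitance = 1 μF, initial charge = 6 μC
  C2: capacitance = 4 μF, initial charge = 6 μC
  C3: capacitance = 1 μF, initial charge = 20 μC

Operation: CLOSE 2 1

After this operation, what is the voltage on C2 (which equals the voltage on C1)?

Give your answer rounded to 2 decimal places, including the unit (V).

Answer: 2.40 V

Derivation:
Initial: C1(1μF, Q=6μC, V=6.00V), C2(4μF, Q=6μC, V=1.50V), C3(1μF, Q=20μC, V=20.00V)
Op 1: CLOSE 2-1: Q_total=12.00, C_total=5.00, V=2.40; Q2=9.60, Q1=2.40; dissipated=8.100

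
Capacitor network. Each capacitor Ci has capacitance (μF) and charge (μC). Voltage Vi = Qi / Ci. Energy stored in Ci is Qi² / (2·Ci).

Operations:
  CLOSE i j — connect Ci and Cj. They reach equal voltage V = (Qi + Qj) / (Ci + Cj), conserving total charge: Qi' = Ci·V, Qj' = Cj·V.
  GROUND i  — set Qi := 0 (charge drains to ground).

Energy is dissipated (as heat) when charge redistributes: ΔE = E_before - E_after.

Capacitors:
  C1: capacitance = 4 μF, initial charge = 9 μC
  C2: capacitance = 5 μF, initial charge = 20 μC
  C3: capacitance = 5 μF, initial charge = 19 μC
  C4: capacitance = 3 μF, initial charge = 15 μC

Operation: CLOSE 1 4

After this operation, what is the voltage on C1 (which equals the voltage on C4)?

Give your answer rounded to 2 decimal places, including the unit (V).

Initial: C1(4μF, Q=9μC, V=2.25V), C2(5μF, Q=20μC, V=4.00V), C3(5μF, Q=19μC, V=3.80V), C4(3μF, Q=15μC, V=5.00V)
Op 1: CLOSE 1-4: Q_total=24.00, C_total=7.00, V=3.43; Q1=13.71, Q4=10.29; dissipated=6.482

Answer: 3.43 V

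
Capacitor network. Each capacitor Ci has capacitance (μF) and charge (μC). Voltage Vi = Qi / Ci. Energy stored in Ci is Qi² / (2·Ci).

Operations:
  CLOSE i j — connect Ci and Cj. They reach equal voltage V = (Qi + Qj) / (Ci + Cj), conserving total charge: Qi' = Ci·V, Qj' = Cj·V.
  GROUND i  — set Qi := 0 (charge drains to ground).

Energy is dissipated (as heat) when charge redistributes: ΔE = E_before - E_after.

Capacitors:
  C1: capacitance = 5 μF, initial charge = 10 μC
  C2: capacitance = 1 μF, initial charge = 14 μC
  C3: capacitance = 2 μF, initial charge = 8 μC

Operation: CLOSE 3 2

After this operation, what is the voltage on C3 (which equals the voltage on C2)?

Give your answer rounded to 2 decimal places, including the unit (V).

Answer: 7.33 V

Derivation:
Initial: C1(5μF, Q=10μC, V=2.00V), C2(1μF, Q=14μC, V=14.00V), C3(2μF, Q=8μC, V=4.00V)
Op 1: CLOSE 3-2: Q_total=22.00, C_total=3.00, V=7.33; Q3=14.67, Q2=7.33; dissipated=33.333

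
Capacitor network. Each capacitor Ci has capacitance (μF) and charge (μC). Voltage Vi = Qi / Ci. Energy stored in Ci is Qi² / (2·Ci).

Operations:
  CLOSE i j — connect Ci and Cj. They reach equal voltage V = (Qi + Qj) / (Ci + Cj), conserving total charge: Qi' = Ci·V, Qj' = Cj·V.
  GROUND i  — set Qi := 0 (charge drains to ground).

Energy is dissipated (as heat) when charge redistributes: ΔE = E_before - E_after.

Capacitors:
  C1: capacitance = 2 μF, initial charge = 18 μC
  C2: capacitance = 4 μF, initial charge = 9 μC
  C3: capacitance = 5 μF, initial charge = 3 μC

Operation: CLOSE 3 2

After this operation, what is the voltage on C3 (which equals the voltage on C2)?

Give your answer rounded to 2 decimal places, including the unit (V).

Answer: 1.33 V

Derivation:
Initial: C1(2μF, Q=18μC, V=9.00V), C2(4μF, Q=9μC, V=2.25V), C3(5μF, Q=3μC, V=0.60V)
Op 1: CLOSE 3-2: Q_total=12.00, C_total=9.00, V=1.33; Q3=6.67, Q2=5.33; dissipated=3.025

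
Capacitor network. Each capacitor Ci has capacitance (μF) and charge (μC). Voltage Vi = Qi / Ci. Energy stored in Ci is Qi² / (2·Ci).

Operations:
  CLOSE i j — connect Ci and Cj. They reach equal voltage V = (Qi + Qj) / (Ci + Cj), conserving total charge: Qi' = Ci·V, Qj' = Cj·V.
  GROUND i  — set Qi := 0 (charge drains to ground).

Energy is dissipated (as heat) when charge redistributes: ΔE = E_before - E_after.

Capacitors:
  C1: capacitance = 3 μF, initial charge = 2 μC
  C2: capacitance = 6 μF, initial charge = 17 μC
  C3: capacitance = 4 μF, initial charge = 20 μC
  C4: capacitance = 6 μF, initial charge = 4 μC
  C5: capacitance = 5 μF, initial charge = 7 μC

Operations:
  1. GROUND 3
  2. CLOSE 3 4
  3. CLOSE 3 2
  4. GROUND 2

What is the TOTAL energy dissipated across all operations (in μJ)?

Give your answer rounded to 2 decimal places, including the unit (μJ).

Answer: 68.02 μJ

Derivation:
Initial: C1(3μF, Q=2μC, V=0.67V), C2(6μF, Q=17μC, V=2.83V), C3(4μF, Q=20μC, V=5.00V), C4(6μF, Q=4μC, V=0.67V), C5(5μF, Q=7μC, V=1.40V)
Op 1: GROUND 3: Q3=0; energy lost=50.000
Op 2: CLOSE 3-4: Q_total=4.00, C_total=10.00, V=0.40; Q3=1.60, Q4=2.40; dissipated=0.533
Op 3: CLOSE 3-2: Q_total=18.60, C_total=10.00, V=1.86; Q3=7.44, Q2=11.16; dissipated=7.105
Op 4: GROUND 2: Q2=0; energy lost=10.379
Total dissipated: 68.017 μJ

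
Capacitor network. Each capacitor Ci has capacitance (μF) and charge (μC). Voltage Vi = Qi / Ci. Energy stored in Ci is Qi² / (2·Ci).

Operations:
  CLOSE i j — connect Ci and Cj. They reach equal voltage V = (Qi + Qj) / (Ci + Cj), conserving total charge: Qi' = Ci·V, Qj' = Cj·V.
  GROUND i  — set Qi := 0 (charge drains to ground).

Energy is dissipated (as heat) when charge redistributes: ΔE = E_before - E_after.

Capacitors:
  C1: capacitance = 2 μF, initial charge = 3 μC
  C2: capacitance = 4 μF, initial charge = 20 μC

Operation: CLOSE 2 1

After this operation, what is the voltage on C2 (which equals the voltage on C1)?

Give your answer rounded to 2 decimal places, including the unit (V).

Answer: 3.83 V

Derivation:
Initial: C1(2μF, Q=3μC, V=1.50V), C2(4μF, Q=20μC, V=5.00V)
Op 1: CLOSE 2-1: Q_total=23.00, C_total=6.00, V=3.83; Q2=15.33, Q1=7.67; dissipated=8.167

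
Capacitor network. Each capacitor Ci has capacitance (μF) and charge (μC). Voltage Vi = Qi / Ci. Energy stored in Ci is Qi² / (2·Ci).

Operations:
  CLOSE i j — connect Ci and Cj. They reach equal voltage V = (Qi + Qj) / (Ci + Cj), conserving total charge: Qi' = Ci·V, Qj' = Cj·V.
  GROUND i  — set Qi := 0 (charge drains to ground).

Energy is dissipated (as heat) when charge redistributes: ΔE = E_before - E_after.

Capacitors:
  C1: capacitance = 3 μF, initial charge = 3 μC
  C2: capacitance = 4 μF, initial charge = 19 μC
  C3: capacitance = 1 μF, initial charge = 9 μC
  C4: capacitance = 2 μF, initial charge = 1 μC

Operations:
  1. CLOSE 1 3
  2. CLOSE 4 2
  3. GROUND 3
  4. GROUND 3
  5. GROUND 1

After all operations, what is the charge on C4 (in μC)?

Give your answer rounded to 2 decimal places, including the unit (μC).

Initial: C1(3μF, Q=3μC, V=1.00V), C2(4μF, Q=19μC, V=4.75V), C3(1μF, Q=9μC, V=9.00V), C4(2μF, Q=1μC, V=0.50V)
Op 1: CLOSE 1-3: Q_total=12.00, C_total=4.00, V=3.00; Q1=9.00, Q3=3.00; dissipated=24.000
Op 2: CLOSE 4-2: Q_total=20.00, C_total=6.00, V=3.33; Q4=6.67, Q2=13.33; dissipated=12.042
Op 3: GROUND 3: Q3=0; energy lost=4.500
Op 4: GROUND 3: Q3=0; energy lost=0.000
Op 5: GROUND 1: Q1=0; energy lost=13.500
Final charges: Q1=0.00, Q2=13.33, Q3=0.00, Q4=6.67

Answer: 6.67 μC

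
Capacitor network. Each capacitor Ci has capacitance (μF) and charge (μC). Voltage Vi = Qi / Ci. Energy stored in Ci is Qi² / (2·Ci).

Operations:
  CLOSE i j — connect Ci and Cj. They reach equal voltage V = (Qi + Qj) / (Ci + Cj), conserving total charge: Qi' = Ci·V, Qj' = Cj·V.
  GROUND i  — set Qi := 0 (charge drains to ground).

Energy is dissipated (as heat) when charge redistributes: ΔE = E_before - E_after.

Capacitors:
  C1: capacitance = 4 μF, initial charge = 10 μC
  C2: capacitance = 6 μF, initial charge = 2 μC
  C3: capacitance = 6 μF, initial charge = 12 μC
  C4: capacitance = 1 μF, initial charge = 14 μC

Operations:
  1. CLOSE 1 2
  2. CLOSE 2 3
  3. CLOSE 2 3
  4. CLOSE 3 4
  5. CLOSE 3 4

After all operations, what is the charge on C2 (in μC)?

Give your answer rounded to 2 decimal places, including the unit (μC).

Initial: C1(4μF, Q=10μC, V=2.50V), C2(6μF, Q=2μC, V=0.33V), C3(6μF, Q=12μC, V=2.00V), C4(1μF, Q=14μC, V=14.00V)
Op 1: CLOSE 1-2: Q_total=12.00, C_total=10.00, V=1.20; Q1=4.80, Q2=7.20; dissipated=5.633
Op 2: CLOSE 2-3: Q_total=19.20, C_total=12.00, V=1.60; Q2=9.60, Q3=9.60; dissipated=0.960
Op 3: CLOSE 2-3: Q_total=19.20, C_total=12.00, V=1.60; Q2=9.60, Q3=9.60; dissipated=0.000
Op 4: CLOSE 3-4: Q_total=23.60, C_total=7.00, V=3.37; Q3=20.23, Q4=3.37; dissipated=65.897
Op 5: CLOSE 3-4: Q_total=23.60, C_total=7.00, V=3.37; Q3=20.23, Q4=3.37; dissipated=0.000
Final charges: Q1=4.80, Q2=9.60, Q3=20.23, Q4=3.37

Answer: 9.60 μC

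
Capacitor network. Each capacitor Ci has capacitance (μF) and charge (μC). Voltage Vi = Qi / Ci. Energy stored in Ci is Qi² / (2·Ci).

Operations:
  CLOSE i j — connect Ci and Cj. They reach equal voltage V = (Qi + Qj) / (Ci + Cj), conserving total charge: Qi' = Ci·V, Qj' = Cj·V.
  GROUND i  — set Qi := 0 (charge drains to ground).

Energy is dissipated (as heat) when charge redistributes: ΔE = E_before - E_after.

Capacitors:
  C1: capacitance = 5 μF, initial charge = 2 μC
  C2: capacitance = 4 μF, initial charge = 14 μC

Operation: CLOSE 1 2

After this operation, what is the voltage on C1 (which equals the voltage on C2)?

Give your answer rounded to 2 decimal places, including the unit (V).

Answer: 1.78 V

Derivation:
Initial: C1(5μF, Q=2μC, V=0.40V), C2(4μF, Q=14μC, V=3.50V)
Op 1: CLOSE 1-2: Q_total=16.00, C_total=9.00, V=1.78; Q1=8.89, Q2=7.11; dissipated=10.678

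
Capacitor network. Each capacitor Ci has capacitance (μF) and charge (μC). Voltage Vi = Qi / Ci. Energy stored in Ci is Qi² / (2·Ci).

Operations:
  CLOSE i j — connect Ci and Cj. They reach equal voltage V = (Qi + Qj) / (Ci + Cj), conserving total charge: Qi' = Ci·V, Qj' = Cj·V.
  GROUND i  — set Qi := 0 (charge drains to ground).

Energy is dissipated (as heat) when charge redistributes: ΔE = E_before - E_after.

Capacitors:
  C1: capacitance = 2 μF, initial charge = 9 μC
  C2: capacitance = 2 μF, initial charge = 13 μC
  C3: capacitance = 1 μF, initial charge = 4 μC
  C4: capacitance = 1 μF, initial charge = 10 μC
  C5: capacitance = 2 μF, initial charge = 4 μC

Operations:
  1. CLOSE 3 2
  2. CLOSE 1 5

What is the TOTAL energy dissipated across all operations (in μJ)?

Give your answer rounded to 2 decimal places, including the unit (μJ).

Initial: C1(2μF, Q=9μC, V=4.50V), C2(2μF, Q=13μC, V=6.50V), C3(1μF, Q=4μC, V=4.00V), C4(1μF, Q=10μC, V=10.00V), C5(2μF, Q=4μC, V=2.00V)
Op 1: CLOSE 3-2: Q_total=17.00, C_total=3.00, V=5.67; Q3=5.67, Q2=11.33; dissipated=2.083
Op 2: CLOSE 1-5: Q_total=13.00, C_total=4.00, V=3.25; Q1=6.50, Q5=6.50; dissipated=3.125
Total dissipated: 5.208 μJ

Answer: 5.21 μJ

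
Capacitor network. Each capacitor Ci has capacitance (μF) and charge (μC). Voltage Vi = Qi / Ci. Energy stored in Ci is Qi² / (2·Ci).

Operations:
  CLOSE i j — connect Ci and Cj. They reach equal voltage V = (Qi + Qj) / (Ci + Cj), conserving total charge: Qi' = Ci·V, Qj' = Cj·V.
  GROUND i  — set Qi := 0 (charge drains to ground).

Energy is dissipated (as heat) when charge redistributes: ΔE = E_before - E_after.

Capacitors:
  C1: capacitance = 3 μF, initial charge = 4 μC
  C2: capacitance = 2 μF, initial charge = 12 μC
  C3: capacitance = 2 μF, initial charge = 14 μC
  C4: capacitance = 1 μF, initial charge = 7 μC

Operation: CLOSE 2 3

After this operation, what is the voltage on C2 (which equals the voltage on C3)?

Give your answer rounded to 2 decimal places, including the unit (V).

Initial: C1(3μF, Q=4μC, V=1.33V), C2(2μF, Q=12μC, V=6.00V), C3(2μF, Q=14μC, V=7.00V), C4(1μF, Q=7μC, V=7.00V)
Op 1: CLOSE 2-3: Q_total=26.00, C_total=4.00, V=6.50; Q2=13.00, Q3=13.00; dissipated=0.500

Answer: 6.50 V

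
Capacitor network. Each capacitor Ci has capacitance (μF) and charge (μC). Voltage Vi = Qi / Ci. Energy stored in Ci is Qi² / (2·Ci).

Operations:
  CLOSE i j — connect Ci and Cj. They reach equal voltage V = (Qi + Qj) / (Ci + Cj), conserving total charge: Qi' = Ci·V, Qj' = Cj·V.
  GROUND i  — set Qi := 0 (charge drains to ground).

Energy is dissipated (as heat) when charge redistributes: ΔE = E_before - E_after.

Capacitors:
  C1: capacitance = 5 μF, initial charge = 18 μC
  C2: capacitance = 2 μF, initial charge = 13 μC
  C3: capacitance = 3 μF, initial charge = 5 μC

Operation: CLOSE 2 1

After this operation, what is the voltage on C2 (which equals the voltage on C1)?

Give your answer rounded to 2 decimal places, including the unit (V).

Initial: C1(5μF, Q=18μC, V=3.60V), C2(2μF, Q=13μC, V=6.50V), C3(3μF, Q=5μC, V=1.67V)
Op 1: CLOSE 2-1: Q_total=31.00, C_total=7.00, V=4.43; Q2=8.86, Q1=22.14; dissipated=6.007

Answer: 4.43 V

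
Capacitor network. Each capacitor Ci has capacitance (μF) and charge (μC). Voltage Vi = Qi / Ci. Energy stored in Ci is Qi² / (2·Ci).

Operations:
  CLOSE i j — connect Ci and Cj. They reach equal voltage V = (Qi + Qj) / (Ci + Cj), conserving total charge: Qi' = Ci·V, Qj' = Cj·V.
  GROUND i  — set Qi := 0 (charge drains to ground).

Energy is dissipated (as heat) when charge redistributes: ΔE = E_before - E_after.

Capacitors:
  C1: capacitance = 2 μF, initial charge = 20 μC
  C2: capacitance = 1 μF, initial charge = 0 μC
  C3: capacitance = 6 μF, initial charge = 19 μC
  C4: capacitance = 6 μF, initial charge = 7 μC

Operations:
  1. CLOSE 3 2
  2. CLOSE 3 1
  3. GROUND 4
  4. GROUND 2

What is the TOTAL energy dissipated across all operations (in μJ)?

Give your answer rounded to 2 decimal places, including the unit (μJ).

Initial: C1(2μF, Q=20μC, V=10.00V), C2(1μF, Q=0μC, V=0.00V), C3(6μF, Q=19μC, V=3.17V), C4(6μF, Q=7μC, V=1.17V)
Op 1: CLOSE 3-2: Q_total=19.00, C_total=7.00, V=2.71; Q3=16.29, Q2=2.71; dissipated=4.298
Op 2: CLOSE 3-1: Q_total=36.29, C_total=8.00, V=4.54; Q3=27.21, Q1=9.07; dissipated=39.811
Op 3: GROUND 4: Q4=0; energy lost=4.083
Op 4: GROUND 2: Q2=0; energy lost=3.684
Total dissipated: 51.876 μJ

Answer: 51.88 μJ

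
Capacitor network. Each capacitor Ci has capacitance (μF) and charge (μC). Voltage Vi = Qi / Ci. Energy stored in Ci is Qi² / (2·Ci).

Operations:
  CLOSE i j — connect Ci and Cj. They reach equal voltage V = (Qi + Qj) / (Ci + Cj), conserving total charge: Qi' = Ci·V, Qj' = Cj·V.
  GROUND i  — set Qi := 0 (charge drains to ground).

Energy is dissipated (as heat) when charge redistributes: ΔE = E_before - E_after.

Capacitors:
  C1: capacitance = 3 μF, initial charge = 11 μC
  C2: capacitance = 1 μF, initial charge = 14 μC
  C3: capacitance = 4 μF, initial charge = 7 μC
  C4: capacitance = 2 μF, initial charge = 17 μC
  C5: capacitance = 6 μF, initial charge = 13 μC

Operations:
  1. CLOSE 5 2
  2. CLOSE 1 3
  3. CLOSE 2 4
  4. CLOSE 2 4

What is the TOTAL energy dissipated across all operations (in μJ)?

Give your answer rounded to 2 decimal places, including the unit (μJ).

Answer: 70.35 μJ

Derivation:
Initial: C1(3μF, Q=11μC, V=3.67V), C2(1μF, Q=14μC, V=14.00V), C3(4μF, Q=7μC, V=1.75V), C4(2μF, Q=17μC, V=8.50V), C5(6μF, Q=13μC, V=2.17V)
Op 1: CLOSE 5-2: Q_total=27.00, C_total=7.00, V=3.86; Q5=23.14, Q2=3.86; dissipated=60.012
Op 2: CLOSE 1-3: Q_total=18.00, C_total=7.00, V=2.57; Q1=7.71, Q3=10.29; dissipated=3.149
Op 3: CLOSE 2-4: Q_total=20.86, C_total=3.00, V=6.95; Q2=6.95, Q4=13.90; dissipated=7.185
Op 4: CLOSE 2-4: Q_total=20.86, C_total=3.00, V=6.95; Q2=6.95, Q4=13.90; dissipated=0.000
Total dissipated: 70.346 μJ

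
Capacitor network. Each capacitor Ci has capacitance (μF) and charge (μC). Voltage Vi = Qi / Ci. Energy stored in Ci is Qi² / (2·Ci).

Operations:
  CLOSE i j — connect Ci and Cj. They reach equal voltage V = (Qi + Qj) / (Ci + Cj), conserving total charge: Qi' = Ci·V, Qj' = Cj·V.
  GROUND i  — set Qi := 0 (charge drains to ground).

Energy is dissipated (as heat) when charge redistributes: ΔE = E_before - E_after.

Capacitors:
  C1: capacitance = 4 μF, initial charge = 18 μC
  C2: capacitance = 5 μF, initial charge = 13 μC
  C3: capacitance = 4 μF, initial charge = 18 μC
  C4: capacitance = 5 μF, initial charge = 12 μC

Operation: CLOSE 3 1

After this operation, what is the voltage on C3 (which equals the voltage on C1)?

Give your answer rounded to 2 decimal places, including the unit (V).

Initial: C1(4μF, Q=18μC, V=4.50V), C2(5μF, Q=13μC, V=2.60V), C3(4μF, Q=18μC, V=4.50V), C4(5μF, Q=12μC, V=2.40V)
Op 1: CLOSE 3-1: Q_total=36.00, C_total=8.00, V=4.50; Q3=18.00, Q1=18.00; dissipated=0.000

Answer: 4.50 V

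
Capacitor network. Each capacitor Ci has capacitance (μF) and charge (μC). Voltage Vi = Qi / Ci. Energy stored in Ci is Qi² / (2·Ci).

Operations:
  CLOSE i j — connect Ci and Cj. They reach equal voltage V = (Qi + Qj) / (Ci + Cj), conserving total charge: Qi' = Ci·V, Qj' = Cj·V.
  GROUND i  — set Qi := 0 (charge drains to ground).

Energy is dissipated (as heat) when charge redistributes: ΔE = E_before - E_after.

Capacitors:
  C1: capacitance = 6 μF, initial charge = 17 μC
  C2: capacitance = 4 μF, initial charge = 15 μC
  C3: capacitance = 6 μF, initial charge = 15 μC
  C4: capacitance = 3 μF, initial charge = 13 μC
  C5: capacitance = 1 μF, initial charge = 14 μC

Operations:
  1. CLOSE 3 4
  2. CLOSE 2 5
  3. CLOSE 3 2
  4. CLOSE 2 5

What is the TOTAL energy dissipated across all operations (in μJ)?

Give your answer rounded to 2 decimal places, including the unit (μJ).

Initial: C1(6μF, Q=17μC, V=2.83V), C2(4μF, Q=15μC, V=3.75V), C3(6μF, Q=15μC, V=2.50V), C4(3μF, Q=13μC, V=4.33V), C5(1μF, Q=14μC, V=14.00V)
Op 1: CLOSE 3-4: Q_total=28.00, C_total=9.00, V=3.11; Q3=18.67, Q4=9.33; dissipated=3.361
Op 2: CLOSE 2-5: Q_total=29.00, C_total=5.00, V=5.80; Q2=23.20, Q5=5.80; dissipated=42.025
Op 3: CLOSE 3-2: Q_total=41.87, C_total=10.00, V=4.19; Q3=25.12, Q2=16.75; dissipated=8.676
Op 4: CLOSE 2-5: Q_total=22.55, C_total=5.00, V=4.51; Q2=18.04, Q5=4.51; dissipated=1.041
Total dissipated: 55.103 μJ

Answer: 55.10 μJ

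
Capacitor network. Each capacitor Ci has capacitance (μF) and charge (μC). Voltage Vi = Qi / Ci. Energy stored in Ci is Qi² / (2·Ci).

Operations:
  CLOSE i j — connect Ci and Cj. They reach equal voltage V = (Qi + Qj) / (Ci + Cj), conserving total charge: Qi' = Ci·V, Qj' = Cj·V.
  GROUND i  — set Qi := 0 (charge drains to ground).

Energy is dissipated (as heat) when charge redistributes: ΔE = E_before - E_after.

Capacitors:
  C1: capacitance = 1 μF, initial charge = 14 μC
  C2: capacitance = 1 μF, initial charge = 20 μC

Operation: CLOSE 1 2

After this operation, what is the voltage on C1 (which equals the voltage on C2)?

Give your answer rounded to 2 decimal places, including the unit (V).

Initial: C1(1μF, Q=14μC, V=14.00V), C2(1μF, Q=20μC, V=20.00V)
Op 1: CLOSE 1-2: Q_total=34.00, C_total=2.00, V=17.00; Q1=17.00, Q2=17.00; dissipated=9.000

Answer: 17.00 V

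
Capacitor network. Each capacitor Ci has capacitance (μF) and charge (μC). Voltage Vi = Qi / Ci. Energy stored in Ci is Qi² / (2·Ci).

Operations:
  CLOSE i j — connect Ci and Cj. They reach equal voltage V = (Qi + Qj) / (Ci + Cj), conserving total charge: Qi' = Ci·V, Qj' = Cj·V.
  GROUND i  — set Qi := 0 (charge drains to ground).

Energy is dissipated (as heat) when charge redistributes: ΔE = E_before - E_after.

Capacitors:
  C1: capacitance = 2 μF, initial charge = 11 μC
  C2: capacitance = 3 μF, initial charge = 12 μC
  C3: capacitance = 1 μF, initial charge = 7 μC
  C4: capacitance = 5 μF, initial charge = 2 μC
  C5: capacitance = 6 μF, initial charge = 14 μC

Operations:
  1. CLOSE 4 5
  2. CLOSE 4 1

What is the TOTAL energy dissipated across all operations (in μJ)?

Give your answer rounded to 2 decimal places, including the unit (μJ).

Answer: 16.79 μJ

Derivation:
Initial: C1(2μF, Q=11μC, V=5.50V), C2(3μF, Q=12μC, V=4.00V), C3(1μF, Q=7μC, V=7.00V), C4(5μF, Q=2μC, V=0.40V), C5(6μF, Q=14μC, V=2.33V)
Op 1: CLOSE 4-5: Q_total=16.00, C_total=11.00, V=1.45; Q4=7.27, Q5=8.73; dissipated=5.097
Op 2: CLOSE 4-1: Q_total=18.27, C_total=7.00, V=2.61; Q4=13.05, Q1=5.22; dissipated=11.690
Total dissipated: 16.787 μJ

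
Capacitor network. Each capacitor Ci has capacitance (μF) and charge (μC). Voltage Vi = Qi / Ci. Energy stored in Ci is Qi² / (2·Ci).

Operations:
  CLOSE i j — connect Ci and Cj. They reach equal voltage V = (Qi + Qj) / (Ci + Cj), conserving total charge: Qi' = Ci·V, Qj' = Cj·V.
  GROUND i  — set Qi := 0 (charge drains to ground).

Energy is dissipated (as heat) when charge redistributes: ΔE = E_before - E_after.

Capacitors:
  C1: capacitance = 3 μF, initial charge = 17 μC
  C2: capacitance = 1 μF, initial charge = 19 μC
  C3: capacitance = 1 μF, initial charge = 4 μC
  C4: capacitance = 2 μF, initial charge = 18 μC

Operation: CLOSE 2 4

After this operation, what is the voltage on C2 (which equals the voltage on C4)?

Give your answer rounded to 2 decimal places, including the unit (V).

Answer: 12.33 V

Derivation:
Initial: C1(3μF, Q=17μC, V=5.67V), C2(1μF, Q=19μC, V=19.00V), C3(1μF, Q=4μC, V=4.00V), C4(2μF, Q=18μC, V=9.00V)
Op 1: CLOSE 2-4: Q_total=37.00, C_total=3.00, V=12.33; Q2=12.33, Q4=24.67; dissipated=33.333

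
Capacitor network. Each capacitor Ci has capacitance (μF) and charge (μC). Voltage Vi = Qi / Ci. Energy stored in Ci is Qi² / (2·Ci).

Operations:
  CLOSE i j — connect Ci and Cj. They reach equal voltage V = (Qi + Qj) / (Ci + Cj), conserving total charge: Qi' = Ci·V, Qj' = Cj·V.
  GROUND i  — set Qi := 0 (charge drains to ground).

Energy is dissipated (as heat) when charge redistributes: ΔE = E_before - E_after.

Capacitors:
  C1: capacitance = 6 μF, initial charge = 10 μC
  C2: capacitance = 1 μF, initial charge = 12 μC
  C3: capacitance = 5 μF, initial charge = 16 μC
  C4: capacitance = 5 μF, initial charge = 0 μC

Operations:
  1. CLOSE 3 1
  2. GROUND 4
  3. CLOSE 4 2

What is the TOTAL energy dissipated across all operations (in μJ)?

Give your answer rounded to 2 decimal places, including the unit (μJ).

Initial: C1(6μF, Q=10μC, V=1.67V), C2(1μF, Q=12μC, V=12.00V), C3(5μF, Q=16μC, V=3.20V), C4(5μF, Q=0μC, V=0.00V)
Op 1: CLOSE 3-1: Q_total=26.00, C_total=11.00, V=2.36; Q3=11.82, Q1=14.18; dissipated=3.206
Op 2: GROUND 4: Q4=0; energy lost=0.000
Op 3: CLOSE 4-2: Q_total=12.00, C_total=6.00, V=2.00; Q4=10.00, Q2=2.00; dissipated=60.000
Total dissipated: 63.206 μJ

Answer: 63.21 μJ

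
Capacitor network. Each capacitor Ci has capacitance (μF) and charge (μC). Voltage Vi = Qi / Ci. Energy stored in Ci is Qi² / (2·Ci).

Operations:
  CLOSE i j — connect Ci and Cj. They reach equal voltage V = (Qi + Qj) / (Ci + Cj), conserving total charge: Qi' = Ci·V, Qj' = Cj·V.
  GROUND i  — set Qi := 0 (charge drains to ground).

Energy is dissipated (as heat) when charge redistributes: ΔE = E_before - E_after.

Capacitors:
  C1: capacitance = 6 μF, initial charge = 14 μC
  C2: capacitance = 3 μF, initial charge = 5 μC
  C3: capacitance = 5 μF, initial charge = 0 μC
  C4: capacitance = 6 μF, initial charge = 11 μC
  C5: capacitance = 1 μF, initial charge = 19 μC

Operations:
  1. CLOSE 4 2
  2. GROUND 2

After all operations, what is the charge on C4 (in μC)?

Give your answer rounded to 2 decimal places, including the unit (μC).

Answer: 10.67 μC

Derivation:
Initial: C1(6μF, Q=14μC, V=2.33V), C2(3μF, Q=5μC, V=1.67V), C3(5μF, Q=0μC, V=0.00V), C4(6μF, Q=11μC, V=1.83V), C5(1μF, Q=19μC, V=19.00V)
Op 1: CLOSE 4-2: Q_total=16.00, C_total=9.00, V=1.78; Q4=10.67, Q2=5.33; dissipated=0.028
Op 2: GROUND 2: Q2=0; energy lost=4.741
Final charges: Q1=14.00, Q2=0.00, Q3=0.00, Q4=10.67, Q5=19.00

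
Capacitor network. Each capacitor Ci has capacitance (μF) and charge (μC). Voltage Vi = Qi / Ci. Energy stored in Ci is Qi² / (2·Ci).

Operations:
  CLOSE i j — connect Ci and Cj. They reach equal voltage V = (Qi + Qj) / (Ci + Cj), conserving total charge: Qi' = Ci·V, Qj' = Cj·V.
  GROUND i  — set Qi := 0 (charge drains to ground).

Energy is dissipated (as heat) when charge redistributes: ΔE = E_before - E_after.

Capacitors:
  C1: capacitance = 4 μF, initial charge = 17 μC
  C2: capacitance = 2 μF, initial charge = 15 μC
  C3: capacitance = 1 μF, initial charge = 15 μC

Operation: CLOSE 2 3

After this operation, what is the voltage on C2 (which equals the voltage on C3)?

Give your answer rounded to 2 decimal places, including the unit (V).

Initial: C1(4μF, Q=17μC, V=4.25V), C2(2μF, Q=15μC, V=7.50V), C3(1μF, Q=15μC, V=15.00V)
Op 1: CLOSE 2-3: Q_total=30.00, C_total=3.00, V=10.00; Q2=20.00, Q3=10.00; dissipated=18.750

Answer: 10.00 V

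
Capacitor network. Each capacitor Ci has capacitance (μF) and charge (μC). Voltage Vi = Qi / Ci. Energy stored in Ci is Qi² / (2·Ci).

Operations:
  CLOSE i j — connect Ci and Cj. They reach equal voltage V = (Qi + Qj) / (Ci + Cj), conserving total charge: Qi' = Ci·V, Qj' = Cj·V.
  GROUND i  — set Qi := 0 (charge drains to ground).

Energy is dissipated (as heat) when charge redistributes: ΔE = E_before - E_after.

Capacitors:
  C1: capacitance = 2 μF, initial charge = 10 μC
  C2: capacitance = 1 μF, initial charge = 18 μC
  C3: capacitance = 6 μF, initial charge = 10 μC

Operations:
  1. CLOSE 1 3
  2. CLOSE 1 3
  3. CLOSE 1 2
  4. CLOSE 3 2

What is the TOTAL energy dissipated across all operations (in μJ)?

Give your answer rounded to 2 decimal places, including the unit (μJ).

Initial: C1(2μF, Q=10μC, V=5.00V), C2(1μF, Q=18μC, V=18.00V), C3(6μF, Q=10μC, V=1.67V)
Op 1: CLOSE 1-3: Q_total=20.00, C_total=8.00, V=2.50; Q1=5.00, Q3=15.00; dissipated=8.333
Op 2: CLOSE 1-3: Q_total=20.00, C_total=8.00, V=2.50; Q1=5.00, Q3=15.00; dissipated=0.000
Op 3: CLOSE 1-2: Q_total=23.00, C_total=3.00, V=7.67; Q1=15.33, Q2=7.67; dissipated=80.083
Op 4: CLOSE 3-2: Q_total=22.67, C_total=7.00, V=3.24; Q3=19.43, Q2=3.24; dissipated=11.440
Total dissipated: 99.857 μJ

Answer: 99.86 μJ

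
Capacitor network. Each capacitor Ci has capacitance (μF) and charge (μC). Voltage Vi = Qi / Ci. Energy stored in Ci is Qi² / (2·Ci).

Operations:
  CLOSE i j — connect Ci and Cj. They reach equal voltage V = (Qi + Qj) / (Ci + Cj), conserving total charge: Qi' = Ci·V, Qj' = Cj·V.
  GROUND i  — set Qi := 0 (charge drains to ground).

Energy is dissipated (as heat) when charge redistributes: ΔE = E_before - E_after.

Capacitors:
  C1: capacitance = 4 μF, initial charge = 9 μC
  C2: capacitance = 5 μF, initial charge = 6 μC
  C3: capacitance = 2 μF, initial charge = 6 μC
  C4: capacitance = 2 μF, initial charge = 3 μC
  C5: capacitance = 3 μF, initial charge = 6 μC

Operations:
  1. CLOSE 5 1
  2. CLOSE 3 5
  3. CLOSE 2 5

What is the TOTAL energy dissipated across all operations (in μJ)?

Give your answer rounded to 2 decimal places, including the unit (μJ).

Answer: 2.04 μJ

Derivation:
Initial: C1(4μF, Q=9μC, V=2.25V), C2(5μF, Q=6μC, V=1.20V), C3(2μF, Q=6μC, V=3.00V), C4(2μF, Q=3μC, V=1.50V), C5(3μF, Q=6μC, V=2.00V)
Op 1: CLOSE 5-1: Q_total=15.00, C_total=7.00, V=2.14; Q5=6.43, Q1=8.57; dissipated=0.054
Op 2: CLOSE 3-5: Q_total=12.43, C_total=5.00, V=2.49; Q3=4.97, Q5=7.46; dissipated=0.441
Op 3: CLOSE 2-5: Q_total=13.46, C_total=8.00, V=1.68; Q2=8.41, Q5=5.05; dissipated=1.550
Total dissipated: 2.044 μJ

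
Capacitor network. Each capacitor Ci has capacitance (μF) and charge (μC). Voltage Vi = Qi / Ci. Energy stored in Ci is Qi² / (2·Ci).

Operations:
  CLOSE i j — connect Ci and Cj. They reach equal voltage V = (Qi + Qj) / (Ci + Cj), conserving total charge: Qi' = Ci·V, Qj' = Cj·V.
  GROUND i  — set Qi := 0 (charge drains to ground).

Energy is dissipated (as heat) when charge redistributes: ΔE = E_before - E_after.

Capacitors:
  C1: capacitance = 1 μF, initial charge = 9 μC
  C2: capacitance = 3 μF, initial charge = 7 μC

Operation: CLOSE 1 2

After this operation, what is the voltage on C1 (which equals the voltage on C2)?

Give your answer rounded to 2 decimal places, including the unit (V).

Answer: 4.00 V

Derivation:
Initial: C1(1μF, Q=9μC, V=9.00V), C2(3μF, Q=7μC, V=2.33V)
Op 1: CLOSE 1-2: Q_total=16.00, C_total=4.00, V=4.00; Q1=4.00, Q2=12.00; dissipated=16.667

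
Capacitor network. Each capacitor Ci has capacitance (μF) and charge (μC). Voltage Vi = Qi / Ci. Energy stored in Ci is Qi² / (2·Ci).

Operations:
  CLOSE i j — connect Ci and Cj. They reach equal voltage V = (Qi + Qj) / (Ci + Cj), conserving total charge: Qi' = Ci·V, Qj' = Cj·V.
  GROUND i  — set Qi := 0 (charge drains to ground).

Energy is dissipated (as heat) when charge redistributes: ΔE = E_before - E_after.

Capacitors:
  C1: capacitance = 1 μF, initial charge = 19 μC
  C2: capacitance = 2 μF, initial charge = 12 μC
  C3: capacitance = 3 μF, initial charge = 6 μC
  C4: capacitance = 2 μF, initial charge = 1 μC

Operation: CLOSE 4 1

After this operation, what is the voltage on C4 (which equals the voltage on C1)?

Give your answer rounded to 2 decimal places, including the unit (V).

Answer: 6.67 V

Derivation:
Initial: C1(1μF, Q=19μC, V=19.00V), C2(2μF, Q=12μC, V=6.00V), C3(3μF, Q=6μC, V=2.00V), C4(2μF, Q=1μC, V=0.50V)
Op 1: CLOSE 4-1: Q_total=20.00, C_total=3.00, V=6.67; Q4=13.33, Q1=6.67; dissipated=114.083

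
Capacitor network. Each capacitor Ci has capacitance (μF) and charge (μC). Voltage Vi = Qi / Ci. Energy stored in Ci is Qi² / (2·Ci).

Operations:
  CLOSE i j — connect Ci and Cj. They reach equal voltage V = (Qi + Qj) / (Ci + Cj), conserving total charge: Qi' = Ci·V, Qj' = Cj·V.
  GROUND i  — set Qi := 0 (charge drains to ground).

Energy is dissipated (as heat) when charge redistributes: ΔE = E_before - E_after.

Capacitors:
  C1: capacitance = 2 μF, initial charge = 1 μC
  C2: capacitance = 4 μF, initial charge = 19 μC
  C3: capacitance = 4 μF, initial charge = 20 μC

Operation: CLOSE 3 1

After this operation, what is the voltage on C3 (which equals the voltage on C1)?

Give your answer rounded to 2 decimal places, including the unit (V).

Answer: 3.50 V

Derivation:
Initial: C1(2μF, Q=1μC, V=0.50V), C2(4μF, Q=19μC, V=4.75V), C3(4μF, Q=20μC, V=5.00V)
Op 1: CLOSE 3-1: Q_total=21.00, C_total=6.00, V=3.50; Q3=14.00, Q1=7.00; dissipated=13.500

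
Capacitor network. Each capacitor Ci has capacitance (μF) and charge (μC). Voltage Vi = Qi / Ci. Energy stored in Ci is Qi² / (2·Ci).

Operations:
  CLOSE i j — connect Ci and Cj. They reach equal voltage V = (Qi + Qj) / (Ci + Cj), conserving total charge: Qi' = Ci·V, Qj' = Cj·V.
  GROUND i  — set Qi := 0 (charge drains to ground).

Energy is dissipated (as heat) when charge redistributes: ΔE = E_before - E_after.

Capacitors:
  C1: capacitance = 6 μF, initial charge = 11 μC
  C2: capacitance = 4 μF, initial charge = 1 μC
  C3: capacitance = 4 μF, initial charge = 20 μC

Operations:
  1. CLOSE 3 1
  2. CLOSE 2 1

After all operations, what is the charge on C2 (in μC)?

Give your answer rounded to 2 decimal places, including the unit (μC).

Answer: 7.84 μC

Derivation:
Initial: C1(6μF, Q=11μC, V=1.83V), C2(4μF, Q=1μC, V=0.25V), C3(4μF, Q=20μC, V=5.00V)
Op 1: CLOSE 3-1: Q_total=31.00, C_total=10.00, V=3.10; Q3=12.40, Q1=18.60; dissipated=12.033
Op 2: CLOSE 2-1: Q_total=19.60, C_total=10.00, V=1.96; Q2=7.84, Q1=11.76; dissipated=9.747
Final charges: Q1=11.76, Q2=7.84, Q3=12.40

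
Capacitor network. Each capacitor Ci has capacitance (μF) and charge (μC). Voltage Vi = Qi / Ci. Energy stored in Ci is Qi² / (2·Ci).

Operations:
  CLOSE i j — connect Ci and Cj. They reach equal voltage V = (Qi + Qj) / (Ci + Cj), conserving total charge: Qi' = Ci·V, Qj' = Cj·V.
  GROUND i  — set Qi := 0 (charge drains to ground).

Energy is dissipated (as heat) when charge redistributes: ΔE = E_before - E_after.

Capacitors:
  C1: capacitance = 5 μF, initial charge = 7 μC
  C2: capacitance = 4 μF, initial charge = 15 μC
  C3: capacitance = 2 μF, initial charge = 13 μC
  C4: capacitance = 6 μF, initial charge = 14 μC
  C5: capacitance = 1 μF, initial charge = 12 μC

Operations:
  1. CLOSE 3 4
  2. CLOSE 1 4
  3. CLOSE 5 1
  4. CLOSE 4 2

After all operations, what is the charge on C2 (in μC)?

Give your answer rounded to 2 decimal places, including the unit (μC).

Initial: C1(5μF, Q=7μC, V=1.40V), C2(4μF, Q=15μC, V=3.75V), C3(2μF, Q=13μC, V=6.50V), C4(6μF, Q=14μC, V=2.33V), C5(1μF, Q=12μC, V=12.00V)
Op 1: CLOSE 3-4: Q_total=27.00, C_total=8.00, V=3.38; Q3=6.75, Q4=20.25; dissipated=13.021
Op 2: CLOSE 1-4: Q_total=27.25, C_total=11.00, V=2.48; Q1=12.39, Q4=14.86; dissipated=5.319
Op 3: CLOSE 5-1: Q_total=24.39, C_total=6.00, V=4.06; Q5=4.06, Q1=20.32; dissipated=37.784
Op 4: CLOSE 4-2: Q_total=29.86, C_total=10.00, V=2.99; Q4=17.92, Q2=11.95; dissipated=1.944
Final charges: Q1=20.32, Q2=11.95, Q3=6.75, Q4=17.92, Q5=4.06

Answer: 11.95 μC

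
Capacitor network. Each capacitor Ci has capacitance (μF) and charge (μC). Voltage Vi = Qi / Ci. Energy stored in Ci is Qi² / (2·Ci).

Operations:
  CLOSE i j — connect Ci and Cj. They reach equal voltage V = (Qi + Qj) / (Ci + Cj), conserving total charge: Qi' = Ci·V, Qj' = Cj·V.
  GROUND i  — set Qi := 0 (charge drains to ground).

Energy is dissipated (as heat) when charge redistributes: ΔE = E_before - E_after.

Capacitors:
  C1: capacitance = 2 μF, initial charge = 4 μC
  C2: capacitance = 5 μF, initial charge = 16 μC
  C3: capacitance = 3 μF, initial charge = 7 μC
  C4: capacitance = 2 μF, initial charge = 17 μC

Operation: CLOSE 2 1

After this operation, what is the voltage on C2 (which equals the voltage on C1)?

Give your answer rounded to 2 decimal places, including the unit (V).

Answer: 2.86 V

Derivation:
Initial: C1(2μF, Q=4μC, V=2.00V), C2(5μF, Q=16μC, V=3.20V), C3(3μF, Q=7μC, V=2.33V), C4(2μF, Q=17μC, V=8.50V)
Op 1: CLOSE 2-1: Q_total=20.00, C_total=7.00, V=2.86; Q2=14.29, Q1=5.71; dissipated=1.029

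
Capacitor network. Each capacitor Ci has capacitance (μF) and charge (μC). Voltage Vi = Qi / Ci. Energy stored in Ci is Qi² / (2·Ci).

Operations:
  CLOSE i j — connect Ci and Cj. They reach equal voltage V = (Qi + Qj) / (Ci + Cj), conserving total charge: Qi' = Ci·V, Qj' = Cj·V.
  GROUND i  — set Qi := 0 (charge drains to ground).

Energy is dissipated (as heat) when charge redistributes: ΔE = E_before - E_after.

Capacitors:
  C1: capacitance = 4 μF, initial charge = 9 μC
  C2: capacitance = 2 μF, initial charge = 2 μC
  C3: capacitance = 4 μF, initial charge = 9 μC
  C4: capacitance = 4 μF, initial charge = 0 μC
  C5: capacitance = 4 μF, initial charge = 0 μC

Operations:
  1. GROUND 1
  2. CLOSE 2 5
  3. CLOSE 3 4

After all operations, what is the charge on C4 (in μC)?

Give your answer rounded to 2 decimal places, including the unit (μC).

Answer: 4.50 μC

Derivation:
Initial: C1(4μF, Q=9μC, V=2.25V), C2(2μF, Q=2μC, V=1.00V), C3(4μF, Q=9μC, V=2.25V), C4(4μF, Q=0μC, V=0.00V), C5(4μF, Q=0μC, V=0.00V)
Op 1: GROUND 1: Q1=0; energy lost=10.125
Op 2: CLOSE 2-5: Q_total=2.00, C_total=6.00, V=0.33; Q2=0.67, Q5=1.33; dissipated=0.667
Op 3: CLOSE 3-4: Q_total=9.00, C_total=8.00, V=1.12; Q3=4.50, Q4=4.50; dissipated=5.062
Final charges: Q1=0.00, Q2=0.67, Q3=4.50, Q4=4.50, Q5=1.33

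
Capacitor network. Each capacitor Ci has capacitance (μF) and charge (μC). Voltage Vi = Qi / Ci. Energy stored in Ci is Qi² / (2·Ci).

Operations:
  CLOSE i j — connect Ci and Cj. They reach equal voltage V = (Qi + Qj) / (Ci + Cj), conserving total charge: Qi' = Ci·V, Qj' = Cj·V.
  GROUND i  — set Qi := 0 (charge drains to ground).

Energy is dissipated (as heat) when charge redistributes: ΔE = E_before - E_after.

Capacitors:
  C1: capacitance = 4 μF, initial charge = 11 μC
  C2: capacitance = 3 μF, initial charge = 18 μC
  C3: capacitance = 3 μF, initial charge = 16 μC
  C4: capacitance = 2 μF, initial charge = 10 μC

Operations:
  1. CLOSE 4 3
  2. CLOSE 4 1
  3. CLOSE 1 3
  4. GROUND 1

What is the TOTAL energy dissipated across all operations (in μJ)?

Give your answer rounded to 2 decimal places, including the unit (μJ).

Answer: 42.76 μJ

Derivation:
Initial: C1(4μF, Q=11μC, V=2.75V), C2(3μF, Q=18μC, V=6.00V), C3(3μF, Q=16μC, V=5.33V), C4(2μF, Q=10μC, V=5.00V)
Op 1: CLOSE 4-3: Q_total=26.00, C_total=5.00, V=5.20; Q4=10.40, Q3=15.60; dissipated=0.067
Op 2: CLOSE 4-1: Q_total=21.40, C_total=6.00, V=3.57; Q4=7.13, Q1=14.27; dissipated=4.002
Op 3: CLOSE 1-3: Q_total=29.87, C_total=7.00, V=4.27; Q1=17.07, Q3=12.80; dissipated=2.287
Op 4: GROUND 1: Q1=0; energy lost=36.409
Total dissipated: 42.764 μJ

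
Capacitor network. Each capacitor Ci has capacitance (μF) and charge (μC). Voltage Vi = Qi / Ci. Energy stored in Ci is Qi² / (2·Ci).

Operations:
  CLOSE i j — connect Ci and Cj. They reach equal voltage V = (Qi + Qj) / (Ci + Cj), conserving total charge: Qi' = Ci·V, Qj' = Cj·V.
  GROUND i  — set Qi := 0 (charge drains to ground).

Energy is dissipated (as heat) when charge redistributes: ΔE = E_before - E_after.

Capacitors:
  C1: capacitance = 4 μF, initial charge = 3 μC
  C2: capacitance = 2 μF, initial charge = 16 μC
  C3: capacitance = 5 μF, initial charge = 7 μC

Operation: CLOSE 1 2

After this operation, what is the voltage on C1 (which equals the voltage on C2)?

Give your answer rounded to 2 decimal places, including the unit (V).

Initial: C1(4μF, Q=3μC, V=0.75V), C2(2μF, Q=16μC, V=8.00V), C3(5μF, Q=7μC, V=1.40V)
Op 1: CLOSE 1-2: Q_total=19.00, C_total=6.00, V=3.17; Q1=12.67, Q2=6.33; dissipated=35.042

Answer: 3.17 V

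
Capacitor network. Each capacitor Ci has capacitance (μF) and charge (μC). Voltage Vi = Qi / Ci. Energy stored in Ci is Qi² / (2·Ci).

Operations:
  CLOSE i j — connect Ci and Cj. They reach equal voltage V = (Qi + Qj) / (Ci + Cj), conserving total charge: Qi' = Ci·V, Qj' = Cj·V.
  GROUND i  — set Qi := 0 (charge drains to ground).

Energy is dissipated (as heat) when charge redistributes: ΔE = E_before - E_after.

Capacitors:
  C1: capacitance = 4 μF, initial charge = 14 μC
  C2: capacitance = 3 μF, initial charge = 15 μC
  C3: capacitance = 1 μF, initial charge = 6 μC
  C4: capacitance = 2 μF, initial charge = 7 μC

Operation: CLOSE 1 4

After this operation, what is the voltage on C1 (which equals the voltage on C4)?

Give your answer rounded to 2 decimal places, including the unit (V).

Initial: C1(4μF, Q=14μC, V=3.50V), C2(3μF, Q=15μC, V=5.00V), C3(1μF, Q=6μC, V=6.00V), C4(2μF, Q=7μC, V=3.50V)
Op 1: CLOSE 1-4: Q_total=21.00, C_total=6.00, V=3.50; Q1=14.00, Q4=7.00; dissipated=0.000

Answer: 3.50 V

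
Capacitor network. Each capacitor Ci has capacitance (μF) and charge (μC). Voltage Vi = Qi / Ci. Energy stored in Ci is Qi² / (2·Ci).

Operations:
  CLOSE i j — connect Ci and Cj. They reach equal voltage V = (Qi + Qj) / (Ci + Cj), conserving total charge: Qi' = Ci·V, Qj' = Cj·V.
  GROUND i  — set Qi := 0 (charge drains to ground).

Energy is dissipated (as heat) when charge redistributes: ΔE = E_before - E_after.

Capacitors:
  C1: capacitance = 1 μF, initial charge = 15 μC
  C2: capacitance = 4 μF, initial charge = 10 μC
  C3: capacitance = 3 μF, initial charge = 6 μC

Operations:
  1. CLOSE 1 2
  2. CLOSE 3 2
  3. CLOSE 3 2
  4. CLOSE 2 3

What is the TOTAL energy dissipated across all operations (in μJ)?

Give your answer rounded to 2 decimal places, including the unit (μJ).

Answer: 70.21 μJ

Derivation:
Initial: C1(1μF, Q=15μC, V=15.00V), C2(4μF, Q=10μC, V=2.50V), C3(3μF, Q=6μC, V=2.00V)
Op 1: CLOSE 1-2: Q_total=25.00, C_total=5.00, V=5.00; Q1=5.00, Q2=20.00; dissipated=62.500
Op 2: CLOSE 3-2: Q_total=26.00, C_total=7.00, V=3.71; Q3=11.14, Q2=14.86; dissipated=7.714
Op 3: CLOSE 3-2: Q_total=26.00, C_total=7.00, V=3.71; Q3=11.14, Q2=14.86; dissipated=0.000
Op 4: CLOSE 2-3: Q_total=26.00, C_total=7.00, V=3.71; Q2=14.86, Q3=11.14; dissipated=0.000
Total dissipated: 70.214 μJ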